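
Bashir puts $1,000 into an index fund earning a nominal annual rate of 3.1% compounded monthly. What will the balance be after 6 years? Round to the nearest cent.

$1,204.13

Growth factor = (1 + 0.031/12)^72 ≈ 1.20413343.
A ≈ 1,000 × 1.20413343 ≈ 1,204.1334.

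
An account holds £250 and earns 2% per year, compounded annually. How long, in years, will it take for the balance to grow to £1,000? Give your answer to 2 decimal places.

70.01 years

We need (1 + 0.02)^t = 4, so t = ln 4 / ln 1.02 ≈ 70.0056.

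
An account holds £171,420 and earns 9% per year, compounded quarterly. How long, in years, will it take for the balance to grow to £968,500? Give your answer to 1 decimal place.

We need (1 + 0.0225)^(4t) = 5.6499, so 4t = ln 5.6499 / ln 1.0225 ≈ 77.8240.
t ≈ 77.8240/4 = 19.4560 years.

19.5 years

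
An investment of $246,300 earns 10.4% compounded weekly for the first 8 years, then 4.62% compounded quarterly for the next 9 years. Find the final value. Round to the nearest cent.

After 8 years at 10.4%: 246,300 × 2.29600144468 ≈ 565,505.1558.
Then 9 years at 4.62%: 565,505.1558 × 1.51197551809 ≈ 855,029.9510.

$855,029.95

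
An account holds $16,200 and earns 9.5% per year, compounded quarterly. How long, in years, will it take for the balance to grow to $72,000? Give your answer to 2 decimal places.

15.89 years

(1 + 0.02375)^(4t) = 72,000/16,200 = 4.4444.
4t·ln(1 + 0.02375) = ln(4.4444); 4t = 1.4917/0.0234724 ≈ 63.5494.
t ≈ 15.8874 years.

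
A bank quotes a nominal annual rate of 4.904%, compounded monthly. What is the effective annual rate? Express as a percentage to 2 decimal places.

One year is 12 periods at 0.00408667 each: (1 + 0.00408667)^12 ≈ 1.050157.
EAR = 1.050157 − 1 ≈ 5.01574%.

5.02%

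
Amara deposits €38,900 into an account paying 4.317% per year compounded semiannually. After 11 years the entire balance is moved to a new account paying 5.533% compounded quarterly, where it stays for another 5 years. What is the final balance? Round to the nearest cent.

€81,905.48

Phase 1: 38,900·(1 + 0.021585)^22 ≈ 62,228.4190.
Phase 2: 62,228.4190·(1 + 0.0138325)^20 ≈ 81,905.4780.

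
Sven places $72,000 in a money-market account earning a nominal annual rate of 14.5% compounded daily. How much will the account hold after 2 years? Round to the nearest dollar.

$96,217

Periodic rate = 14.5%/365 = 0.00039726; periods = 365·2 = 730.
A = 72,000·(1 + 0.145/365)^730 ≈ 72,000·1.3363505287 ≈ 96,217.2381.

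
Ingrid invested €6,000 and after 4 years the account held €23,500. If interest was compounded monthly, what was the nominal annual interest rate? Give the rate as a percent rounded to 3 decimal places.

34.621%

(1 + r/12)^48 = 23,500/6,000 = 3.91667.
1 + r/12 = 3.91667^(1/48) ≈ 1.028851, so r/12 ≈ 0.0288509.
r ≈ 12·0.0288509 = 34.62104%.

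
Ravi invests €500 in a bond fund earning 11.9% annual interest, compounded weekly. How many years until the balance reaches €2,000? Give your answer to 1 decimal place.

11.7 years

We need (1 + 0.00228846)^(52t) = 4, so 52t = ln 4 / ln 1.002288 ≈ 606.4686.
t ≈ 606.4686/52 = 11.6629 years.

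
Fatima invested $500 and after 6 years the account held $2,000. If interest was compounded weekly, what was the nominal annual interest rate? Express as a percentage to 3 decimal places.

The 312-period growth factor is 2,000/500 = 4.
r/52 = 4^(1/312) − 1 ≈ 0.00445314, so r ≈ 52·0.00445314 = 23.15631%.

23.156%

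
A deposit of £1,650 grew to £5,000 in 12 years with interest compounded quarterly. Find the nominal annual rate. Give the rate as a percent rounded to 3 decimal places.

(1 + r/4)^48 = 5,000/1,650 = 3.0303.
1 + r/4 = 3.0303^(1/48) ≈ 1.023366, so r/4 ≈ 0.0233659.
r ≈ 4·0.0233659 = 9.34638%.

9.346%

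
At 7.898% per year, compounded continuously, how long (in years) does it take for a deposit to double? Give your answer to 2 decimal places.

8.78 years

e^(0.07898t) = 2, so 0.07898t = ln 2 ≈ 0.69315.
t ≈ 0.69315/0.07898 ≈ 8.7762.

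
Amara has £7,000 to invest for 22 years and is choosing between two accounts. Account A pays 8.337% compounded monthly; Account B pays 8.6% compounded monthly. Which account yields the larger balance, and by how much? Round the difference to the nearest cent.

Account B, by £2,574.90

Account A growth factor: (1 + 0.0069475)^264 ≈ 6.2201748246; balance ≈ 43,541.2238.
Account B growth factor: (1 + 0.086/12)^264 ≈ 6.5880180488; balance ≈ 46,116.1263.
Account B is larger by 2,574.9026.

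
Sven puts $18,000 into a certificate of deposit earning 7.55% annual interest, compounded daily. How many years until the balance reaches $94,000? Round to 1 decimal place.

We need (1 + 0.000206849)^(365t) = 5.2222, so 365t = ln 5.2222 / ln 1.000207 ≈ 7991.7788.
t ≈ 7991.7788/365 = 21.8953 years.

21.9 years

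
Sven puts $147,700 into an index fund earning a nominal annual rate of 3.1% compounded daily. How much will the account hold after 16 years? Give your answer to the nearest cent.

$242,538.90

Periodic rate = 3.1%/365 = 0.0000849315; periods = 365·16 = 5840.
A = 147,700·(1 + 0.031/365)^5840 ≈ 147,700·1.64210497173 ≈ 242,538.9043.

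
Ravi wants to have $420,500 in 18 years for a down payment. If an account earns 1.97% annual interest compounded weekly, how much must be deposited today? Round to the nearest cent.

Periodic rate = 1.97%/52 = 0.000378846; 936 periods.
P = 420,500/(1 + 0.0197/52)^936 ≈ 420,500/1.42551456607 ≈ 294,981.2019.

$294,981.20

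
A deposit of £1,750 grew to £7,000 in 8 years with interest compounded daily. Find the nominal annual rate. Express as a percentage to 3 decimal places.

17.333%

(1 + r/365)^2920 = 7,000/1,750 = 4.
1 + r/365 = 4^(1/2920) ≈ 1.000475, so r/365 ≈ 0.000474871.
r ≈ 365·0.000474871 = 17.33279%.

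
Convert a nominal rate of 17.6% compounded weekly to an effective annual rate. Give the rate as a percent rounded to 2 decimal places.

19.21%

One year is 52 periods at 0.00338462 each: (1 + 0.00338462)^52 ≈ 1.192084.
EAR = 1.192084 − 1 ≈ 19.20837%.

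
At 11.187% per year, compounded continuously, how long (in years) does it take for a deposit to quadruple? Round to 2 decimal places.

e^(0.11187t) = 4, so 0.11187t = ln 4 ≈ 1.3863.
t ≈ 1.3863/0.11187 ≈ 12.3920.

12.39 years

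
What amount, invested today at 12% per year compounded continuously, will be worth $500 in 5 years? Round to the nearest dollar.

$274

P = A·e^(−rt) = 500·e^(−0.6).
e^(−0.6) ≈ 0.548811636, so P ≈ 274.4058.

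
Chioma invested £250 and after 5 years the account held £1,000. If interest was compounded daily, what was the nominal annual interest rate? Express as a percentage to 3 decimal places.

(1 + r/365)^1825 = 1,000/250 = 4.
1 + r/365 = 4^(1/1825) ≈ 1.00076, so r/365 ≈ 0.000759902.
r ≈ 365·0.000759902 = 27.73642%.

27.736%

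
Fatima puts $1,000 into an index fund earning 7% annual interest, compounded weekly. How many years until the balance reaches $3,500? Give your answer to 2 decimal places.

17.91 years

We need (1 + 0.00134615)^(52t) = 3.5, so 52t = ln 3.5 / ln 1.001346 ≈ 931.2502.
t ≈ 931.2502/52 = 17.9087 years.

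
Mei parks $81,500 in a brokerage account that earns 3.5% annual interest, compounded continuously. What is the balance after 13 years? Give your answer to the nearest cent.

A = P·e^(rt) = 81,500·e^(0.035·13) = 81,500·e^0.455.
e^0.455 ≈ 1.57617338303, so A ≈ 128,458.1307.

$128,458.13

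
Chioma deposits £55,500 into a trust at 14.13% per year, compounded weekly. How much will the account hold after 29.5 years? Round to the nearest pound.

£3,565,573

Periodic rate = 14.13%/52 = 0.00271731; periods = 52·29.5 = 1534.
A = 55,500·(1 + 0.1413/52)^1534 ≈ 55,500·64.24454990167 ≈ 3,565,572.5195.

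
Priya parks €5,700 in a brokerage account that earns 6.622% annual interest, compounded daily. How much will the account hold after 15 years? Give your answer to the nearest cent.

€15,389.36

Periodic rate = 6.622%/365 = 0.000181425; periods = 365·15 = 5475.
A = 5,700·(1 + 0.06622/365)^5475 ≈ 5,700·2.6998869624 ≈ 15,389.3557.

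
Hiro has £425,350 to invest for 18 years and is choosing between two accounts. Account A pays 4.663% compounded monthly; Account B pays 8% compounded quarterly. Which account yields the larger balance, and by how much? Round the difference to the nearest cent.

A: (1 + 0.04663/12)^216 ≈ 2.31107652623, so 425,350 × 2.31107652623 ≈ 983,016.4004.
B: (1 + 0.02)^72 ≈ 4.161140375052, so 425,350 × 4.161140375052 ≈ 1,769,941.0585.
Difference ≈ 786,924.6581 in favor of B.

Account B, by £786,924.66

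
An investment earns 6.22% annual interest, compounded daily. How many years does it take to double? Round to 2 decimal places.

(1 + 0.000170411)^(365t) = 2.
365t = ln 2 / ln(1 + 0.000170411) ≈ 0.69315/0.000170396 ≈ 4067.8501.
t ≈ 11.1448.

11.14 years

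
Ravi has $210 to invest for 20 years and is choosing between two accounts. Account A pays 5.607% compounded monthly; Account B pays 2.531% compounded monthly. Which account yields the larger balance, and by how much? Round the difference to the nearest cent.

Account A, by $294.64

A: (1 + 0.0046725)^240 ≈ 3.06114265, so 210 × 3.06114265 ≈ 642.8400.
B: (1 + 0.02531/12)^240 ≈ 1.65809096, so 210 × 1.65809096 ≈ 348.1991.
Difference ≈ 294.6409 in favor of A.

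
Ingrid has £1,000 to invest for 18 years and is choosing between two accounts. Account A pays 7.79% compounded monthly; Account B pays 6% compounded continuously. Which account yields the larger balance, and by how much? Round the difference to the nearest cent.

A: (1 + 0.0779/12)^216 ≈ 4.045755449, so 1,000 × 4.045755449 ≈ 4,045.7554.
B: e^(0.06·18) = e^1.08 ≈ 2.944679551, so 1,000 × 2.944679551 ≈ 2,944.6796.
Difference ≈ 1,101.0759 in favor of A.

Account A, by £1,101.08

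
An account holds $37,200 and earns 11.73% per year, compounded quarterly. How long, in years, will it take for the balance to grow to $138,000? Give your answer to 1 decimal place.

We need (1 + 0.029325)^(4t) = 3.7097, so 4t = ln 3.7097 / ln 1.029325 ≈ 45.3563.
t ≈ 45.3563/4 = 11.3391 years.

11.3 years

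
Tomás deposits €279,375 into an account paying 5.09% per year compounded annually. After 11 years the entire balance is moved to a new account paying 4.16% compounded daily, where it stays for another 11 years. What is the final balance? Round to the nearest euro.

Phase 1: 279,375·(1 + 0.0509)^11 ≈ 482,350.6331.
Phase 2: 482,350.6331·(1 + 0.0416/365)^4015 ≈ 762,227.6232.

€762,228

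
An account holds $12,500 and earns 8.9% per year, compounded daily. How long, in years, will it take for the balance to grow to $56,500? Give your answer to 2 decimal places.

16.95 years

We need (1 + 0.000243836)^(365t) = 4.52, so 365t = ln 4.52 / ln 1.000244 ≈ 6187.3484.
t ≈ 6187.3484/365 = 16.9516 years.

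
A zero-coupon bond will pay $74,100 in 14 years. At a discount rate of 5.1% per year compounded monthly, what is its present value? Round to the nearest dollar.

Periodic rate = 5.1%/12 = 0.00425; 168 periods.
P = 74,100/(1 + 0.00425)^168 ≈ 74,100/2.0390561622 ≈ 36,340.3428.

$36,340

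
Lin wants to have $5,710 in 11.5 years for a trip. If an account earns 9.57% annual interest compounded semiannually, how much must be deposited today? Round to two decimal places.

Periodic rate = 9.57%/2 = 0.04785; 23 periods.
P = 5,710/(1 + 0.04785)^23 ≈ 5,710/2.93008155 ≈ 1,948.7512.

$1,948.75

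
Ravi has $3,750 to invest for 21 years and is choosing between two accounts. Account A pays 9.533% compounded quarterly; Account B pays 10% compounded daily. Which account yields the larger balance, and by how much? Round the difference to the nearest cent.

Account B, by $3,496.19

Account A growth factor: (1 + 0.0238325)^84 ≈ 7.2315028496; balance ≈ 27,118.1357.
Account B growth factor: (1 + 0.1/365)^7665 ≈ 8.1638215071; balance ≈ 30,614.3307.
Account B is larger by 3,496.1950.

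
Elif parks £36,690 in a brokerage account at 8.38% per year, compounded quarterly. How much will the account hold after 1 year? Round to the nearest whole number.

£39,863

Periodic rate = 8.38%/4 = 0.02095; periods = 4·1 = 4.
A = 36,690·(1 + 0.02095)^4 ≈ 36,690·1.0864703877 ≈ 39,862.5985.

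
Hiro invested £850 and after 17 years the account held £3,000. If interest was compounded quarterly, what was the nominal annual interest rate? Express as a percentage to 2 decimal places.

The 68-period growth factor is 3,000/850 = 3.52941.
r/4 = 3.52941^(1/68) − 1 ≈ 0.0187191, so r ≈ 4·0.0187191 = 7.48764%.

7.49%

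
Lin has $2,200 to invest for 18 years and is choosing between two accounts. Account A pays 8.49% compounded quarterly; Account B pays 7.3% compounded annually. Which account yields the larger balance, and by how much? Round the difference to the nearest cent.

Account A, by $2,160.62

Account A growth factor: (1 + 0.021225)^72 ≈ 4.53673627; balance ≈ 9,980.8198.
Account B growth factor: (1 + 0.073)^18 ≈ 3.554634858; balance ≈ 7,820.1967.
Account A is larger by 2,160.6231.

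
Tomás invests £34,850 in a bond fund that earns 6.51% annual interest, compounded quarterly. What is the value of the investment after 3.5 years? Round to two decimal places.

Periodic rate = 6.51%/4 = 0.016275; periods = 4·3.5 = 14.
A = 34,850·(1 + 0.016275)^14 ≈ 34,850·1.2535954036 ≈ 43,687.7998.

£43,687.80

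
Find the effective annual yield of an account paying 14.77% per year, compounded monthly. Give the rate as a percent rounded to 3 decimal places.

15.812%

One year is 12 periods at 0.0123083 each: (1 + 0.0123083)^12 ≈ 1.15812.
EAR = 1.15812 − 1 ≈ 15.81205%.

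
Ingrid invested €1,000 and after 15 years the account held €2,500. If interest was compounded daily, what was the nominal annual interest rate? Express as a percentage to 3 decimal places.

6.109%

(1 + r/365)^5475 = 2,500/1,000 = 2.5.
1 + r/365 = 2.5^(1/5475) ≈ 1.000167, so r/365 ≈ 0.000167373.
r ≈ 365·0.000167373 = 6.10912%.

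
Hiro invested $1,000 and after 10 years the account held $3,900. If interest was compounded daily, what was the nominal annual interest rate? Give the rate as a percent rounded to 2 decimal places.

The 3650-period growth factor is 3,900/1,000 = 3.9.
r/365 = 3.9^(1/3650) − 1 ≈ 0.00037294, so r ≈ 365·0.00037294 = 13.61230%.

13.61%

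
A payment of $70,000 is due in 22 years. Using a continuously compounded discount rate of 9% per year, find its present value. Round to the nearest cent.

P = A·e^(−rt) = 70,000·e^(−1.98).
e^(−1.98) ≈ 0.13806923731, so P ≈ 9,664.8466.

$9,664.85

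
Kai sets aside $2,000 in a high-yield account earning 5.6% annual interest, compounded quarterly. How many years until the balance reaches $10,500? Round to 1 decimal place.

29.8 years

We need (1 + 0.014)^(4t) = 5.25, so 4t = ln 5.25 / ln 1.014 ≈ 119.2721.
t ≈ 119.2721/4 = 29.8180 years.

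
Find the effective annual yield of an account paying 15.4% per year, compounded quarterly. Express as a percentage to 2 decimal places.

16.31%

EAR = (1 + 15.4%/4)^4 − 1 = (1 + 0.0385)^4 − 1.
(1 + 0.0385)^4 ≈ 1.163124, so EAR ≈ 16.31240%.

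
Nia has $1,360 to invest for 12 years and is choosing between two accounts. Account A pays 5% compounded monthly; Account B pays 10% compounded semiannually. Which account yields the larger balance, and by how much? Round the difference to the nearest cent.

Account B, by $1,911.14

A: (1 + 0.05/12)^144 ≈ 1.819848874, so 1,360 × 1.819848874 ≈ 2,474.9945.
B: (1 + 0.05)^24 ≈ 3.225099944, so 1,360 × 3.225099944 ≈ 4,386.1359.
Difference ≈ 1,911.1415 in favor of B.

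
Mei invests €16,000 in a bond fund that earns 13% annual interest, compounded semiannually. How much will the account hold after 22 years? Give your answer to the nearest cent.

€255,565.79

Periodic rate = 13%/2 = 0.065; periods = 2·22 = 44.
A = 16,000·(1 + 0.065)^44 ≈ 16,000·15.9728620944 ≈ 255,565.7935.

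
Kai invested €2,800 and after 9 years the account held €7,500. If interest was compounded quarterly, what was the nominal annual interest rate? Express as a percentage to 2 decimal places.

11.10%

The 36-period growth factor is 7,500/2,800 = 2.67857.
r/4 = 2.67857^(1/36) − 1 ≈ 0.027747, so r ≈ 4·0.027747 = 11.09878%.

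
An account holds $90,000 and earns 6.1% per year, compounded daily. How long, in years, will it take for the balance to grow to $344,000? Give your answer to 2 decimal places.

(1 + 0.000167123)^(365t) = 344,000/90,000 = 3.8222.
365t·ln(1 + 0.000167123) = ln(3.8222); 365t = 1.3408/0.000167109 ≈ 8023.6815.
t ≈ 21.9827 years.

21.98 years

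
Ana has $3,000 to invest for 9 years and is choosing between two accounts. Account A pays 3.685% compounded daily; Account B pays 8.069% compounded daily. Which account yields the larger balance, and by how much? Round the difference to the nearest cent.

A: (1 + 0.03685/365)^3285 ≈ 1.393241797, so 3,000 × 1.393241797 ≈ 4,179.7254.
B: (1 + 0.08069/365)^3285 ≈ 2.067065029, so 3,000 × 2.067065029 ≈ 6,201.1951.
Difference ≈ 2,021.4697 in favor of B.

Account B, by $2,021.47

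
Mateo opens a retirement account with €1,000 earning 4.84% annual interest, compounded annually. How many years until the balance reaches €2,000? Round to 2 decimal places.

14.67 years

We need (1 + 0.0484)^t = 2, so t = ln 2 / ln 1.0484 ≈ 14.6651.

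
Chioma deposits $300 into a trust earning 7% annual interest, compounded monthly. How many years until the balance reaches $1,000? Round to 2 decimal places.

17.25 years

(1 + 0.00583333)^(12t) = 1,000/300 = 3.3333.
12t·ln(1 + 0.00583333) = ln(3.3333); 12t = 1.204/0.00581639 ≈ 206.9967.
t ≈ 17.2497 years.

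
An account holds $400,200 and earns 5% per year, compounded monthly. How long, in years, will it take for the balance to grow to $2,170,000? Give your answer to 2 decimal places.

We need (1 + 0.00416667)^(12t) = 5.4223, so 12t = ln 5.4223 / ln 1.004167 ≈ 406.5690.
t ≈ 406.5690/12 = 33.8807 years.

33.88 years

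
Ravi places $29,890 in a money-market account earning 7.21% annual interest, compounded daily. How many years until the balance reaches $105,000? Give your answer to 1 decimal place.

We need (1 + 0.000197534)^(365t) = 3.5129, so 365t = ln 3.5129 / ln 1.000198 ≈ 6361.2284.
t ≈ 6361.2284/365 = 17.4280 years.

17.4 years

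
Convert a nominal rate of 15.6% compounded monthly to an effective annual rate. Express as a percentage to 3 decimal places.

16.765%

EAR = (1 + 15.6%/12)^12 − 1 = (1 + 0.013)^12 − 1.
(1 + 0.013)^12 ≈ 1.167652, so EAR ≈ 16.76518%.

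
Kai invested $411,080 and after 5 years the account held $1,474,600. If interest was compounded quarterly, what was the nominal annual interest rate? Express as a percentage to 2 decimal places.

(1 + r/4)^20 = 1,474,600/411,080 = 3.58714.
1 + r/4 = 3.58714^(1/20) ≈ 1.065951, so r/4 ≈ 0.0659514.
r ≈ 4·0.0659514 = 26.38055%.

26.38%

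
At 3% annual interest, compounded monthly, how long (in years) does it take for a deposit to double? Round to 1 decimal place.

23.1 years

(1 + 0.0025)^(12t) = 2.
12t = ln 2 / ln(1 + 0.0025) ≈ 0.69315/0.00249688 ≈ 277.6053.
t ≈ 23.1338.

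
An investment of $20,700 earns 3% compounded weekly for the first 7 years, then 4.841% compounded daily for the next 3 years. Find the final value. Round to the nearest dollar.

$29,527

Phase 1: 20,700·(1 + 0.03/52)^364 ≈ 25,535.5895.
Phase 2: 25,535.5895·(1 + 0.04841/365)^1095 ≈ 29,526.6580.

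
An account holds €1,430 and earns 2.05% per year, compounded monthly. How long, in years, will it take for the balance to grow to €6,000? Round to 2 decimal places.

We need (1 + 0.00170833)^(12t) = 4.1958, so 12t = ln 4.1958 / ln 1.001708 ≈ 840.1812.
t ≈ 840.1812/12 = 70.0151 years.

70.02 years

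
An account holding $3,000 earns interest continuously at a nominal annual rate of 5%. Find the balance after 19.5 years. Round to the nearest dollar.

$7,954

A = P·e^(rt) = 3,000·e^(0.05·19.5) = 3,000·e^0.975.
e^0.975 ≈ 2.651167211, so A ≈ 7,953.5016.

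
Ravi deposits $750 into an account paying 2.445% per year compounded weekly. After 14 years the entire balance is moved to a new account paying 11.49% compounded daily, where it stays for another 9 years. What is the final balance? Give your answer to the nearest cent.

$2,969.74

Phase 1: 750·(1 + 0.02445/52)^728 ≈ 1,056.0521.
Phase 2: 1,056.0521·(1 + 0.1149/365)^3285 ≈ 2,969.7410.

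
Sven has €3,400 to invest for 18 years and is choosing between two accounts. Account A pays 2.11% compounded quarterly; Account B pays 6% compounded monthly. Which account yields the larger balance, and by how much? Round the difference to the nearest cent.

Account B, by €5,019.19

A: (1 + 0.005275)^72 ≈ 1.460533509, so 3,400 × 1.460533509 ≈ 4,965.8139.
B: (1 + 0.005)^216 ≈ 2.936765972, so 3,400 × 2.936765972 ≈ 9,985.0043.
Difference ≈ 5,019.1904 in favor of B.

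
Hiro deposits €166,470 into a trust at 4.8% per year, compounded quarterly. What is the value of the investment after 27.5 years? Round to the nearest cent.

Periodic rate = 4.8%/4 = 0.012; periods = 4·27.5 = 110.
A = 166,470·(1 + 0.012)^110 ≈ 166,470·3.71412379804 ≈ 618,290.1887.

€618,290.19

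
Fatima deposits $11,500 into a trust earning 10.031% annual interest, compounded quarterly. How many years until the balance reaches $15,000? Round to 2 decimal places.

2.68 years

(1 + 0.0250775)^(4t) = 15,000/11,500 = 1.3043.
4t·ln(1 + 0.0250775) = ln(1.3043); 4t = 0.2657/0.0247682 ≈ 10.7276.
t ≈ 2.6819 years.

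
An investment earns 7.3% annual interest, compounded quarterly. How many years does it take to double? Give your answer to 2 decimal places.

(1 + 0.01825)^(4t) = 2.
4t = ln 2 / ln(1 + 0.01825) ≈ 0.69315/0.0180855 ≈ 38.3262.
t ≈ 9.5815.

9.58 years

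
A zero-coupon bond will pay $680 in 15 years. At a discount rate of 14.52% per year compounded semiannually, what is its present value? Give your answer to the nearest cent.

$83.06

Periodic rate = 14.52%/2 = 0.0726; 30 periods.
P = 680/(1 + 0.0726)^30 ≈ 680/8.18716944 ≈ 83.0568.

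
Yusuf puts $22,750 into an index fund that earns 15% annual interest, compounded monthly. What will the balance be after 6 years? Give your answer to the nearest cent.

Growth factor = (1 + 0.0125)^72 ≈ 2.4459202681.
A ≈ 22,750 × 2.4459202681 ≈ 55,644.6861.

$55,644.69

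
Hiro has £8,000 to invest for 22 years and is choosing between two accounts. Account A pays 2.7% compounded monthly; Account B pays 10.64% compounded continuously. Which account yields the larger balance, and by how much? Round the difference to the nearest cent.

Account B, by £68,636.27

A: (1 + 0.00225)^264 ≈ 1.8100106888, so 8,000 × 1.8100106888 ≈ 14,480.0855.
B: e^(0.1064·22) = e^2.3408 ≈ 10.389544875, so 8,000 × 10.389544875 ≈ 83,116.3590.
Difference ≈ 68,636.2735 in favor of B.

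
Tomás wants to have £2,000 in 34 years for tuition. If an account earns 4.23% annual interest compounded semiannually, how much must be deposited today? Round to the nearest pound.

Periodic rate = 4.23%/2 = 0.02115; 68 periods.
P = 2,000/(1 + 0.02115)^68 ≈ 2,000/4.150389297 ≈ 481.8825.

£482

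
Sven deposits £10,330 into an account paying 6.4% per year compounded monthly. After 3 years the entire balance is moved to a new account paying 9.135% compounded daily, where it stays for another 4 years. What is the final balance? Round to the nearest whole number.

£18,027

After 3 years at 6.4%: 10,330 × 1.2110524963 ≈ 12,510.1723.
Then 4 years at 9.135%: 12,510.1723 × 1.4410244476 ≈ 18,027.4641.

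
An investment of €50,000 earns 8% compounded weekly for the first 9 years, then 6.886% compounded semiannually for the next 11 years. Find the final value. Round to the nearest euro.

After 9 years at 8%: 50,000 × 2.05329685077 ≈ 102,664.8425.
Then 11 years at 6.886%: 102,664.8425 × 2.10583509516 ≈ 216,195.2285.

€216,195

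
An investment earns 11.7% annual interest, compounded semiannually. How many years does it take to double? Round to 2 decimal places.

6.10 years

(1 + 0.0585)^(2t) = 2.
2t = ln 2 / ln(1 + 0.0585) ≈ 0.69315/0.0568528 ≈ 12.1920.
t ≈ 6.0960.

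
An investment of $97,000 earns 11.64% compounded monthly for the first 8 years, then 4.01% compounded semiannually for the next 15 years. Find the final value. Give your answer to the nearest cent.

After 8 years at 11.64%: 97,000 × 2.52619110108 ≈ 245,040.5368.
Then 15 years at 4.01%: 245,040.5368 × 1.81402724537 ≈ 444,510.2100.

$444,510.21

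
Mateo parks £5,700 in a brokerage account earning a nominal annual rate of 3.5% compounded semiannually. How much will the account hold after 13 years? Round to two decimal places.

Periodic rate = 3.5%/2 = 0.0175; periods = 2·13 = 26.
A = 5,700·(1 + 0.0175)^26 ≈ 5,700·1.569982695 ≈ 8,948.9014.

£8,948.90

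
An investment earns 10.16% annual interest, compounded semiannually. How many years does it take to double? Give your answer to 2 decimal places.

(1 + 0.0508)^(2t) = 2.
2t = ln 2 / ln(1 + 0.0508) ≈ 0.69315/0.0495518 ≈ 13.9883.
t ≈ 6.9942.

6.99 years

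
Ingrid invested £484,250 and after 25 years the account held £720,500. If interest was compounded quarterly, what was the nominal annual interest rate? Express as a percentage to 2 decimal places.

The 100-period growth factor is 720,500/484,250 = 1.48787.
r/4 = 1.48787^(1/100) − 1 ≈ 0.00398135, so r ≈ 4·0.00398135 = 1.59254%.

1.59%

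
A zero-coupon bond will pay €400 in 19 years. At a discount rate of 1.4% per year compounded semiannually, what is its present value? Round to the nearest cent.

€306.86

Periodic rate = 1.4%/2 = 0.007; 38 periods.
P = 400/(1 + 0.007)^38 ≈ 400/1.30352655 ≈ 306.8599.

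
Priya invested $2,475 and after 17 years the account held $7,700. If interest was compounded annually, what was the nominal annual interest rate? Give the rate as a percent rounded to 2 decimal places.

6.90%

The 17-period growth factor is 7,700/2,475 = 3.11111.
r = 3.11111^(1/17) − 1 ≈ 0.0690426, i.e. 6.90426%.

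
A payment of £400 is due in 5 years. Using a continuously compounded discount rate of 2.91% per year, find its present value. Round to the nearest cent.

P = A·e^(−rt) = 400·e^(−0.1455).
e^(−0.1455) ≈ 0.86458989, so P ≈ 345.8360.

£345.84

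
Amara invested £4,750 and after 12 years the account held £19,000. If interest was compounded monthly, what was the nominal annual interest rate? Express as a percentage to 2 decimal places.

11.61%

The 144-period growth factor is 19,000/4,750 = 4.
r/12 = 4^(1/144) − 1 ≈ 0.00967353, so r ≈ 12·0.00967353 = 11.60824%.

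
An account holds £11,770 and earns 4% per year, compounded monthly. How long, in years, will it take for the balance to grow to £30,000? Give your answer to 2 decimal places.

We need (1 + 0.00333333)^(12t) = 2.5489, so 12t = ln 2.5489 / ln 1.003333 ≈ 281.1606.
t ≈ 281.1606/12 = 23.4301 years.

23.43 years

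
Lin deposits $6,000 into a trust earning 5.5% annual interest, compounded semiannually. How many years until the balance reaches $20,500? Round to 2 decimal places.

We need (1 + 0.0275)^(2t) = 3.4167, so 2t = ln 3.4167 / ln 1.0275 ≈ 45.2903.
t ≈ 45.2903/2 = 22.6451 years.

22.65 years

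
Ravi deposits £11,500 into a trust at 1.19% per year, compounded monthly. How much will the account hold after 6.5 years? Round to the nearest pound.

Periodic rate = 1.19%/12 = 0.000991667; periods = 12·6.5 = 78.
A = 11,500·(1 + 0.0119/12)^78 ≈ 11,500·1.0803787484 ≈ 12,424.3556.

£12,424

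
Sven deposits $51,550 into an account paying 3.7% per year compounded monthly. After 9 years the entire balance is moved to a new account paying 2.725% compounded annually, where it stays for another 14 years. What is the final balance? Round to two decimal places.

$104,735.12

Phase 1: 51,550·(1 + 0.037/12)^108 ≈ 71,883.0065.
Phase 2: 71,883.0065·(1 + 0.02725)^14 ≈ 104,735.1195.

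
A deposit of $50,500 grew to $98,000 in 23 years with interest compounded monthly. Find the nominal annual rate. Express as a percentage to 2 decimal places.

2.89%

The 276-period growth factor is 98,000/50,500 = 1.94059.
r/12 = 1.94059^(1/276) − 1 ≈ 0.00240504, so r ≈ 12·0.00240504 = 2.88605%.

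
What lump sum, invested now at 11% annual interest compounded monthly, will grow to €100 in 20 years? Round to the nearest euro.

Growth factor = (1 + 0.11/12)^240 ≈ 8.9350153.
P = 100/8.9350153 ≈ 11.1919.

€11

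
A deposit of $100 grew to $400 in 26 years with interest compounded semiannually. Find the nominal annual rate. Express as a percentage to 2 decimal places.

(1 + r/2)^52 = 400/100 = 4.
1 + r/2 = 4^(1/52) ≈ 1.027018, so r/2 ≈ 0.0270181.
r ≈ 2·0.0270181 = 5.40361%.

5.40%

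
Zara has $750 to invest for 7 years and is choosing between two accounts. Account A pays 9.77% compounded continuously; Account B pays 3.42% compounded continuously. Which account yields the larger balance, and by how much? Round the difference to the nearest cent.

A: e^(0.0977·7) = e^0.6839 ≈ 1.981590886, so 750 × 1.981590886 ≈ 1,486.1932.
B: e^(0.0342·7) = e^0.2394 ≈ 1.27048663, so 750 × 1.27048663 ≈ 952.8650.
Difference ≈ 533.3282 in favor of A.

Account A, by $533.33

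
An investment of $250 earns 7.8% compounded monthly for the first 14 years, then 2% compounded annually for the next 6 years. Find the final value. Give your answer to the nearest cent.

Phase 1: 250·(1 + 0.0065)^168 ≈ 742.4290.
Phase 2: 742.4290·(1 + 0.02)^6 ≈ 836.0956.

$836.10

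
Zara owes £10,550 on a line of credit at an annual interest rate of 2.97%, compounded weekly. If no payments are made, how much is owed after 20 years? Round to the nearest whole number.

Periodic rate = 2.97%/52 = 0.000571154; periods = 52·20 = 1040.
A = 10,550·(1 + 0.0297/52)^1040 ≈ 10,550·1.8109117213 ≈ 19,105.1187.

£19,105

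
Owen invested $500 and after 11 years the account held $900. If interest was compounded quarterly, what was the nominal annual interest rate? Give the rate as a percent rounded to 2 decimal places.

5.38%

(1 + r/4)^44 = 900/500 = 1.8.
1 + r/4 = 1.8^(1/44) ≈ 1.013448, so r/4 ≈ 0.0134484.
r ≈ 4·0.0134484 = 5.37937%.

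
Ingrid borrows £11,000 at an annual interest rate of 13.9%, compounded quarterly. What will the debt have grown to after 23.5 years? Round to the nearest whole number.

£272,850

Growth factor = (1 + 0.03475)^94 ≈ 24.8045239727.
A ≈ 11,000 × 24.8045239727 ≈ 272,849.7637.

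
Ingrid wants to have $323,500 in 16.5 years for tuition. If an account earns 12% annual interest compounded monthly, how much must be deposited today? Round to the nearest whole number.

Periodic rate = 12%/12 = 0.01; 198 periods.
P = 323,500/(1 + 0.01)^198 ≈ 323,500/7.17186339754 ≈ 45,106.8268.

$45,107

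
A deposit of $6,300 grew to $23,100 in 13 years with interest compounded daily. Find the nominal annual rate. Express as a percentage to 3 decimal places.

9.996%

(1 + r/365)^4745 = 23,100/6,300 = 3.66667.
1 + r/365 = 3.66667^(1/4745) ≈ 1.000274, so r/365 ≈ 0.000273859.
r ≈ 365·0.000273859 = 9.99585%.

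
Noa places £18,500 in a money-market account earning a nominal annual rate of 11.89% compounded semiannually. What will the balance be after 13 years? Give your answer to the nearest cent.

Periodic rate = 11.89%/2 = 0.05945; periods = 2·13 = 26.
A = 18,500·(1 + 0.05945)^26 ≈ 18,500·4.4884056251 ≈ 83,035.5041.

£83,035.50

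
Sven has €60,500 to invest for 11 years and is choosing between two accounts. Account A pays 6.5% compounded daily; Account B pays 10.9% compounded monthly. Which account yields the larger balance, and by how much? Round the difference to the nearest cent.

Account A growth factor: (1 + 0.065/365)^4015 ≈ 2.04405655996; balance ≈ 123,665.4219.
Account B growth factor: (1 + 0.109/12)^132 ≈ 3.29889410931; balance ≈ 199,583.0936.
Account B is larger by 75,917.6717.

Account B, by €75,917.67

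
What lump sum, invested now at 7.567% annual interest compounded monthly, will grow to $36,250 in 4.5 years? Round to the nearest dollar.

Periodic rate = 7.567%/12 = 0.00630583; 54 periods.
P = 36,250/(1 + 0.07567/12)^54 ≈ 36,250/1.404169292 ≈ 25,815.9755.

$25,816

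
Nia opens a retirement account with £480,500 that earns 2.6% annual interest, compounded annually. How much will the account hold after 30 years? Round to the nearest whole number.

Annual rate = 2.6% = 0.026; years = 30.
A = 480,500·(1 + 0.026)^30 ≈ 480,500·2.159836236653 ≈ 1,037,801.3117.

£1,037,801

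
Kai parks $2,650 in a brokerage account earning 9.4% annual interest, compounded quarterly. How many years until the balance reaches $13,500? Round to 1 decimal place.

17.5 years

(1 + 0.0235)^(4t) = 13,500/2,650 = 5.0943.
4t·ln(1 + 0.0235) = ln(5.0943); 4t = 1.6281/0.0232281 ≈ 70.0930.
t ≈ 17.5233 years.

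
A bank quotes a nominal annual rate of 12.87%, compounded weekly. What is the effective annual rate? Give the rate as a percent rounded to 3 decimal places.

13.717%

EAR = (1 + 12.87%/52)^52 − 1 = (1 + 0.002475)^52 − 1.
(1 + 0.002475)^52 ≈ 1.137168, so EAR ≈ 13.71680%.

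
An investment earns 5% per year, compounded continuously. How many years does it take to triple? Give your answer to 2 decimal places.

21.97 years

e^(0.05t) = 3, so 0.05t = ln 3 ≈ 1.0986.
t ≈ 1.0986/0.05 ≈ 21.9722.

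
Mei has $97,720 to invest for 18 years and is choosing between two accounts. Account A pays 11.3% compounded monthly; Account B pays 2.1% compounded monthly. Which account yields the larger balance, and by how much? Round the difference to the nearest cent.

Account A growth factor: (1 + 0.113/12)^216 ≈ 7.57219472354; balance ≈ 739,954.8684.
Account B growth factor: (1 + 0.00175)^216 ≈ 1.45888090061; balance ≈ 142,561.8416.
Account A is larger by 597,393.0268.

Account A, by $597,393.03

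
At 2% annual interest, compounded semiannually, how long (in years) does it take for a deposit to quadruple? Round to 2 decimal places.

69.66 years

(1 + 0.01)^(2t) = 4.
2t = ln 4 / ln(1 + 0.01) ≈ 1.3863/0.00995033 ≈ 139.3214.
t ≈ 69.6607.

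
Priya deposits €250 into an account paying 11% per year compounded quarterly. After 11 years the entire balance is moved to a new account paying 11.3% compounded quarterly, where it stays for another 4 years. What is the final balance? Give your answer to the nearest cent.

€1,288.01

After 11 years at 11%: 250 × 3.299138471 ≈ 824.7846.
Then 4 years at 11.3%: 824.7846 × 1.561634845 ≈ 1,288.0124.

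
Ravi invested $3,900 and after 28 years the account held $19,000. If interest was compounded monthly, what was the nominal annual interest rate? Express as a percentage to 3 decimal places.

5.669%

The 336-period growth factor is 19,000/3,900 = 4.87179.
r/12 = 4.87179^(1/336) − 1 ≈ 0.00472381, so r ≈ 12·0.00472381 = 5.66857%.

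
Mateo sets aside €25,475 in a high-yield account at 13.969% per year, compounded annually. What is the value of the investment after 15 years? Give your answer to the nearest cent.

€181,098.67

Annual rate = 13.969% = 0.13969; years = 15.
A = 25,475·(1 + 0.13969)^15 ≈ 25,475·7.10887806098 ≈ 181,098.6686.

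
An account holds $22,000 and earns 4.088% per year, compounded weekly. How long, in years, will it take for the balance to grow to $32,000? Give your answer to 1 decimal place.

(1 + 0.000786154)^(52t) = 32,000/22,000 = 1.4545.
52t·ln(1 + 0.000786154) = ln(1.4545); 52t = 0.37469/0.000785845 ≈ 476.8033.
t ≈ 9.1693 years.

9.2 years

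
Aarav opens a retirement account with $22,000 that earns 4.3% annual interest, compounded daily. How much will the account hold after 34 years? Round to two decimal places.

Growth factor = (1 + 0.043/365)^12410 ≈ 4.3142085481.
A ≈ 22,000 × 4.3142085481 ≈ 94,912.5881.

$94,912.59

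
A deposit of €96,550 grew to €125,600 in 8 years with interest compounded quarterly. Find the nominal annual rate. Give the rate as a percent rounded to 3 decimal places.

(1 + r/4)^32 = 125,600/96,550 = 1.30088.
1 + r/4 = 1.30088^(1/32) ≈ 1.008254, so r/4 ≈ 0.00825392.
r ≈ 4·0.00825392 = 3.30157%.

3.302%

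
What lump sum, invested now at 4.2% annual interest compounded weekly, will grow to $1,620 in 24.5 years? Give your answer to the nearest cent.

$579.17

Growth factor = (1 + 0.042/52)^1274 ≈ 2.797104195.
P = 1,620/2.797104195 ≈ 579.1704.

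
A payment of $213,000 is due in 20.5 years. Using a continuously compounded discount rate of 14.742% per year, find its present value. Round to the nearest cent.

$10,372.75

P = A·e^(−rt) = 213,000·e^(−3.02211).
e^(−3.02211) ≈ 0.0486983563489, so P ≈ 10,372.7499.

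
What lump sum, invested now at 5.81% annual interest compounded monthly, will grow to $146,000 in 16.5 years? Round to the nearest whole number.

$56,108

Periodic rate = 5.81%/12 = 0.00484167; 198 periods.
P = 146,000/(1 + 0.0581/12)^198 ≈ 146,000/2.60214663137 ≈ 56,107.5222.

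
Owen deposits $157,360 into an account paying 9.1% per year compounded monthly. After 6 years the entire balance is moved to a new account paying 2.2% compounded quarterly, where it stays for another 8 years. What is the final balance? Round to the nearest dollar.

Phase 1: 157,360·(1 + 0.091/12)^72 ≈ 271,096.9026.
Phase 2: 271,096.9026·(1 + 0.0055)^32 ≈ 323,110.4123.

$323,110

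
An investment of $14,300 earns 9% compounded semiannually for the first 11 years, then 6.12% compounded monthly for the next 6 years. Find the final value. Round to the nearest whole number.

After 11 years at 9%: 14,300 × 2.633652008 ≈ 37,661.2237.
Then 6 years at 6.12%: 37,661.2237 × 1.4423400242 ≈ 54,320.2903.

$54,320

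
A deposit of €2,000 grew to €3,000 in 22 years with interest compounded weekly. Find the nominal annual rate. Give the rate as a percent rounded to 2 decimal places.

The 1144-period growth factor is 3,000/2,000 = 1.5.
r/52 = 1.5^(1/1144) − 1 ≈ 0.00035449, so r ≈ 52·0.00035449 = 1.84335%.

1.84%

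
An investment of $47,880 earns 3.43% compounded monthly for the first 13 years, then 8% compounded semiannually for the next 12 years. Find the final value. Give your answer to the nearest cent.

Phase 1: 47,880·(1 + 0.0343/12)^156 ≈ 74,735.9943.
Phase 2: 74,735.9943·(1 + 0.04)^24 ≈ 191,571.0854.

$191,571.09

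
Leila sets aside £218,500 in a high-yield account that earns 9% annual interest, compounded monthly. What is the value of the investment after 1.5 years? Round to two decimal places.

Growth factor = (1 + 0.0075)^18 ≈ 1.1439603887.
A ≈ 218,500 × 1.1439603887 ≈ 249,955.3449.

£249,955.34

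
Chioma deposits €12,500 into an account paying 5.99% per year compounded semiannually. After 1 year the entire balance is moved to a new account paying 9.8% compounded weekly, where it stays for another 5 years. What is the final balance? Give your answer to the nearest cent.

Phase 1: 12,500·(1 + 0.02995)^2 ≈ 13,259.9625.
Phase 2: 13,259.9625·(1 + 0.098/52)^260 ≈ 21,634.4728.

€21,634.47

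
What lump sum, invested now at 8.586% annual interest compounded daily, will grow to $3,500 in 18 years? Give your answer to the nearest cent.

$746.37

Growth factor = (1 + 0.08586/365)^6570 ≈ 4.689370045.
P = 3,500/4.689370045 ≈ 746.3689.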